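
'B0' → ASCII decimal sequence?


String: 'B0'  (2 characters)
Per-character ASCII lookup:
  'B': uppercase starts at 65: 'B' = 65 + 1 = 66
  '0': digits start at 48: '0' = 48 + 0 = 48
= 66 48


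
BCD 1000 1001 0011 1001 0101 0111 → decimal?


Each 4-bit group → digit:
  1000 → 8
  1001 → 9
  0011 → 3
  1001 → 9
  0101 → 5
  0111 → 7
= 893957


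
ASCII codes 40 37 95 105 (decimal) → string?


Codes (decimal): 40 37 95 105
Per-code ASCII lookup:
  40  (special character) → '('
  37  (special character) → '%'
  95  (special character) → '_'
  105  (range 97-122: lowercase, 105 - 97 = 8) → 'i'
= '(%_i'


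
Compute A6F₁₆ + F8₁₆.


Align and add column by column (LSB to MSB, each column mod 16 with carry):
  0A6F
+ 00F8
  ----
  col 0: F(15) + 8(8) + 0 (carry in) = 23 → 7(7), carry out 1
  col 1: 6(6) + F(15) + 1 (carry in) = 22 → 6(6), carry out 1
  col 2: A(10) + 0(0) + 1 (carry in) = 11 → B(11), carry out 0
  col 3: 0(0) + 0(0) + 0 (carry in) = 0 → 0(0), carry out 0
Reading digits MSB→LSB: 0B67
Strip leading zeros: B67
= 0xB67


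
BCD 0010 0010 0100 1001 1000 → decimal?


Each 4-bit group → digit:
  0010 → 2
  0010 → 2
  0100 → 4
  1001 → 9
  1000 → 8
= 22498


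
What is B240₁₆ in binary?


Each hex digit → 4 binary bits:
  B = 1011
  2 = 0010
  4 = 0100
  0 = 0000
Concatenate: 1011 0010 0100 0000
= 1011001001000000


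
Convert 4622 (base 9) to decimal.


Positional values (base 9):
  2 × 9^0 = 2 × 1 = 2
  2 × 9^1 = 2 × 9 = 18
  6 × 9^2 = 6 × 81 = 486
  4 × 9^3 = 4 × 729 = 2916
Sum = 2 + 18 + 486 + 2916
= 3422


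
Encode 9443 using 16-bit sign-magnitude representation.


Sign bit: 0 (positive)
Magnitude: 9443 = 010010011100011
= 0010010011100011


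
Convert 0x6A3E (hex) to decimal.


Positional values:
Position 0: E × 16^0 = 14 × 1 = 14
Position 1: 3 × 16^1 = 3 × 16 = 48
Position 2: A × 16^2 = 10 × 256 = 2560
Position 3: 6 × 16^3 = 6 × 4096 = 24576
Sum = 14 + 48 + 2560 + 24576
= 27198


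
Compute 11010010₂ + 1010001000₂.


Align and add column by column (LSB to MSB, carry propagating):
  00011010010
+ 01010001000
  -----------
  col 0: 0 + 0 + 0 (carry in) = 0 → bit 0, carry out 0
  col 1: 1 + 0 + 0 (carry in) = 1 → bit 1, carry out 0
  col 2: 0 + 0 + 0 (carry in) = 0 → bit 0, carry out 0
  col 3: 0 + 1 + 0 (carry in) = 1 → bit 1, carry out 0
  col 4: 1 + 0 + 0 (carry in) = 1 → bit 1, carry out 0
  col 5: 0 + 0 + 0 (carry in) = 0 → bit 0, carry out 0
  col 6: 1 + 0 + 0 (carry in) = 1 → bit 1, carry out 0
  col 7: 1 + 1 + 0 (carry in) = 2 → bit 0, carry out 1
  col 8: 0 + 0 + 1 (carry in) = 1 → bit 1, carry out 0
  col 9: 0 + 1 + 0 (carry in) = 1 → bit 1, carry out 0
  col 10: 0 + 0 + 0 (carry in) = 0 → bit 0, carry out 0
Reading bits MSB→LSB: 01101011010
Strip leading zeros: 1101011010
= 1101011010


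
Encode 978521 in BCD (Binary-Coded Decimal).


Each digit → 4-bit binary:
  9 → 1001
  7 → 0111
  8 → 1000
  5 → 0101
  2 → 0010
  1 → 0001
= 1001 0111 1000 0101 0010 0001


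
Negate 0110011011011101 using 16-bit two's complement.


Original: 0110011011011101
Step 1 - Invert all bits: 1001100100100010
Step 2 - Add 1: 1001100100100010 + 1
= 1001100100100011 (represents -26333)


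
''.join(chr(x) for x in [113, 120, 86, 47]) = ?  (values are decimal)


Codes (decimal): 113 120 86 47
Per-code ASCII lookup:
  113  (range 97-122: lowercase, 113 - 97 = 16) → 'q'
  120  (range 97-122: lowercase, 120 - 97 = 23) → 'x'
  86  (range 65-90: uppercase, 86 - 65 = 21) → 'V'
  47  (special character) → '/'
= 'qxV/'


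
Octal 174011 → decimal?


Positional values:
Position 0: 1 × 8^0 = 1
Position 1: 1 × 8^1 = 8
Position 2: 0 × 8^2 = 0
Position 3: 4 × 8^3 = 2048
Position 4: 7 × 8^4 = 28672
Position 5: 1 × 8^5 = 32768
Sum = 1 + 8 + 0 + 2048 + 28672 + 32768
= 63497


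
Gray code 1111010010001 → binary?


Gray code: 1111010010001
MSB stays the same: 1
Each subsequent bit = prev_binary XOR current_gray:
  B[1] = 1 XOR 1 = 0
  B[2] = 0 XOR 1 = 1
  B[3] = 1 XOR 1 = 0
  B[4] = 0 XOR 0 = 0
  B[5] = 0 XOR 1 = 1
  B[6] = 1 XOR 0 = 1
  B[7] = 1 XOR 0 = 1
  B[8] = 1 XOR 1 = 0
  B[9] = 0 XOR 0 = 0
  B[10] = 0 XOR 0 = 0
  B[11] = 0 XOR 0 = 0
  B[12] = 0 XOR 1 = 1
= 1010011100001 (5345 decimal)


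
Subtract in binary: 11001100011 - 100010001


Align and subtract column by column (LSB to MSB, borrowing when needed):
  11001100011
- 00100010001
  -----------
  col 0: (1 - 0 borrow-in) - 1 → 1 - 1 = 0, borrow out 0
  col 1: (1 - 0 borrow-in) - 0 → 1 - 0 = 1, borrow out 0
  col 2: (0 - 0 borrow-in) - 0 → 0 - 0 = 0, borrow out 0
  col 3: (0 - 0 borrow-in) - 0 → 0 - 0 = 0, borrow out 0
  col 4: (0 - 0 borrow-in) - 1 → borrow from next column: (0+2) - 1 = 1, borrow out 1
  col 5: (1 - 1 borrow-in) - 0 → 0 - 0 = 0, borrow out 0
  col 6: (1 - 0 borrow-in) - 0 → 1 - 0 = 1, borrow out 0
  col 7: (0 - 0 borrow-in) - 0 → 0 - 0 = 0, borrow out 0
  col 8: (0 - 0 borrow-in) - 1 → borrow from next column: (0+2) - 1 = 1, borrow out 1
  col 9: (1 - 1 borrow-in) - 0 → 0 - 0 = 0, borrow out 0
  col 10: (1 - 0 borrow-in) - 0 → 1 - 0 = 1, borrow out 0
Reading bits MSB→LSB: 10101010010
Strip leading zeros: 10101010010
= 10101010010


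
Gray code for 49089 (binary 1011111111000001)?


Binary: 1011111111000001
Gray code: G = B XOR (B >> 1)
B >> 1 = 0101111111100000
1011111111000001 XOR 0101111111100000:
  1 XOR 0 = 1
  0 XOR 1 = 1
  1 XOR 0 = 1
  1 XOR 1 = 0
  1 XOR 1 = 0
  1 XOR 1 = 0
  1 XOR 1 = 0
  1 XOR 1 = 0
  1 XOR 1 = 0
  1 XOR 1 = 0
  0 XOR 1 = 1
  0 XOR 0 = 0
  0 XOR 0 = 0
  0 XOR 0 = 0
  0 XOR 0 = 0
  1 XOR 0 = 1
= 1110000000100001


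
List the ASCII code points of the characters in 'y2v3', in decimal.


String: 'y2v3'  (4 characters)
Per-character ASCII lookup:
  'y': lowercase starts at 97: 'y' = 97 + 24 = 121
  '2': digits start at 48: '2' = 48 + 2 = 50
  'v': lowercase starts at 97: 'v' = 97 + 21 = 118
  '3': digits start at 48: '3' = 48 + 3 = 51
= 121 50 118 51


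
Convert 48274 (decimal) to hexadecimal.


Divide by 16 repeatedly:
48274 ÷ 16 = 3017 remainder 2 (2)
3017 ÷ 16 = 188 remainder 9 (9)
188 ÷ 16 = 11 remainder 12 (C)
11 ÷ 16 = 0 remainder 11 (B)
Reading remainders bottom-up:
= 0xBC92


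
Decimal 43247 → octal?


Divide by 8 repeatedly:
43247 ÷ 8 = 5405 remainder 7
5405 ÷ 8 = 675 remainder 5
675 ÷ 8 = 84 remainder 3
84 ÷ 8 = 10 remainder 4
10 ÷ 8 = 1 remainder 2
1 ÷ 8 = 0 remainder 1
Reading remainders bottom-up:
= 0o124357


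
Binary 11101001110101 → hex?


Group into 4-bit nibbles: 0011101001110101
  0011 = 3
  1010 = A
  0111 = 7
  0101 = 5
= 0x3A75


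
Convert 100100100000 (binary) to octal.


Group into 3-bit groups: 100100100000
  100 = 4
  100 = 4
  100 = 4
  000 = 0
= 0o4440


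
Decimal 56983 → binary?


Divide by 2 repeatedly:
56983 ÷ 2 = 28491 remainder 1
28491 ÷ 2 = 14245 remainder 1
14245 ÷ 2 = 7122 remainder 1
7122 ÷ 2 = 3561 remainder 0
3561 ÷ 2 = 1780 remainder 1
1780 ÷ 2 = 890 remainder 0
890 ÷ 2 = 445 remainder 0
445 ÷ 2 = 222 remainder 1
222 ÷ 2 = 111 remainder 0
111 ÷ 2 = 55 remainder 1
55 ÷ 2 = 27 remainder 1
27 ÷ 2 = 13 remainder 1
13 ÷ 2 = 6 remainder 1
6 ÷ 2 = 3 remainder 0
3 ÷ 2 = 1 remainder 1
1 ÷ 2 = 0 remainder 1
Reading remainders bottom-up:
= 1101111010010111


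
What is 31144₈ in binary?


Each octal digit → 3 binary bits:
  3 = 011
  1 = 001
  1 = 001
  4 = 100
  4 = 100
Concatenate: 011 001 001 100 100
= 011001001100100


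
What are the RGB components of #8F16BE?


Hex: #8F16BE
R = 8F₁₆ = 143
G = 16₁₆ = 22
B = BE₁₆ = 190
= RGB(143, 22, 190)


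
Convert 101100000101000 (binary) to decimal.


Positional values:
Bit 3: 1 × 2^3 = 8
Bit 5: 1 × 2^5 = 32
Bit 11: 1 × 2^11 = 2048
Bit 12: 1 × 2^12 = 4096
Bit 14: 1 × 2^14 = 16384
Sum = 8 + 32 + 2048 + 4096 + 16384
= 22568


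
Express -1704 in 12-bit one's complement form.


Original: 011010101000
Invert all bits:
  bit 0: 0 → 1
  bit 1: 1 → 0
  bit 2: 1 → 0
  bit 3: 0 → 1
  bit 4: 1 → 0
  bit 5: 0 → 1
  bit 6: 1 → 0
  bit 7: 0 → 1
  bit 8: 1 → 0
  bit 9: 0 → 1
  bit 10: 0 → 1
  bit 11: 0 → 1
= 100101010111


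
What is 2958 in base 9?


Divide by 9 repeatedly:
2958 ÷ 9 = 328 remainder 6
328 ÷ 9 = 36 remainder 4
36 ÷ 9 = 4 remainder 0
4 ÷ 9 = 0 remainder 4
Reading remainders bottom-up:
= 4046


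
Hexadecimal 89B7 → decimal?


Positional values:
Position 0: 7 × 16^0 = 7 × 1 = 7
Position 1: B × 16^1 = 11 × 16 = 176
Position 2: 9 × 16^2 = 9 × 256 = 2304
Position 3: 8 × 16^3 = 8 × 4096 = 32768
Sum = 7 + 176 + 2304 + 32768
= 35255


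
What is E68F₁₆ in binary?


Each hex digit → 4 binary bits:
  E = 1110
  6 = 0110
  8 = 1000
  F = 1111
Concatenate: 1110 0110 1000 1111
= 1110011010001111


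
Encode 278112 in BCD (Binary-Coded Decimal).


Each digit → 4-bit binary:
  2 → 0010
  7 → 0111
  8 → 1000
  1 → 0001
  1 → 0001
  2 → 0010
= 0010 0111 1000 0001 0001 0010


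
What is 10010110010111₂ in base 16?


Group into 4-bit nibbles: 0010010110010111
  0010 = 2
  0101 = 5
  1001 = 9
  0111 = 7
= 0x2597


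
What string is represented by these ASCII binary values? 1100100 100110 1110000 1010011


Codes (binary): 1100100 100110 1110000 1010011
Per-code ASCII lookup:
  1100100 = 100  (range 97-122: lowercase, 100 - 97 = 3) → 'd'
  100110 = 38  (special character) → '&'
  1110000 = 112  (range 97-122: lowercase, 112 - 97 = 15) → 'p'
  1010011 = 83  (range 65-90: uppercase, 83 - 65 = 18) → 'S'
= 'd&pS'


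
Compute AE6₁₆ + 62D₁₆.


Align and add column by column (LSB to MSB, each column mod 16 with carry):
  0AE6
+ 062D
  ----
  col 0: 6(6) + D(13) + 0 (carry in) = 19 → 3(3), carry out 1
  col 1: E(14) + 2(2) + 1 (carry in) = 17 → 1(1), carry out 1
  col 2: A(10) + 6(6) + 1 (carry in) = 17 → 1(1), carry out 1
  col 3: 0(0) + 0(0) + 1 (carry in) = 1 → 1(1), carry out 0
Reading digits MSB→LSB: 1113
Strip leading zeros: 1113
= 0x1113


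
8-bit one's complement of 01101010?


Original: 01101010
Invert all bits:
  bit 0: 0 → 1
  bit 1: 1 → 0
  bit 2: 1 → 0
  bit 3: 0 → 1
  bit 4: 1 → 0
  bit 5: 0 → 1
  bit 6: 1 → 0
  bit 7: 0 → 1
= 10010101


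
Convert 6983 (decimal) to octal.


Divide by 8 repeatedly:
6983 ÷ 8 = 872 remainder 7
872 ÷ 8 = 109 remainder 0
109 ÷ 8 = 13 remainder 5
13 ÷ 8 = 1 remainder 5
1 ÷ 8 = 0 remainder 1
Reading remainders bottom-up:
= 0o15507


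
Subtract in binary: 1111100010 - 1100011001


Align and subtract column by column (LSB to MSB, borrowing when needed):
  1111100010
- 1100011001
  ----------
  col 0: (0 - 0 borrow-in) - 1 → borrow from next column: (0+2) - 1 = 1, borrow out 1
  col 1: (1 - 1 borrow-in) - 0 → 0 - 0 = 0, borrow out 0
  col 2: (0 - 0 borrow-in) - 0 → 0 - 0 = 0, borrow out 0
  col 3: (0 - 0 borrow-in) - 1 → borrow from next column: (0+2) - 1 = 1, borrow out 1
  col 4: (0 - 1 borrow-in) - 1 → borrow from next column: (-1+2) - 1 = 0, borrow out 1
  col 5: (1 - 1 borrow-in) - 0 → 0 - 0 = 0, borrow out 0
  col 6: (1 - 0 borrow-in) - 0 → 1 - 0 = 1, borrow out 0
  col 7: (1 - 0 borrow-in) - 0 → 1 - 0 = 1, borrow out 0
  col 8: (1 - 0 borrow-in) - 1 → 1 - 1 = 0, borrow out 0
  col 9: (1 - 0 borrow-in) - 1 → 1 - 1 = 0, borrow out 0
Reading bits MSB→LSB: 0011001001
Strip leading zeros: 11001001
= 11001001


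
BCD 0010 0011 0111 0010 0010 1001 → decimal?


Each 4-bit group → digit:
  0010 → 2
  0011 → 3
  0111 → 7
  0010 → 2
  0010 → 2
  1001 → 9
= 237229


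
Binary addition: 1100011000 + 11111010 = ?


Align and add column by column (LSB to MSB, carry propagating):
  01100011000
+ 00011111010
  -----------
  col 0: 0 + 0 + 0 (carry in) = 0 → bit 0, carry out 0
  col 1: 0 + 1 + 0 (carry in) = 1 → bit 1, carry out 0
  col 2: 0 + 0 + 0 (carry in) = 0 → bit 0, carry out 0
  col 3: 1 + 1 + 0 (carry in) = 2 → bit 0, carry out 1
  col 4: 1 + 1 + 1 (carry in) = 3 → bit 1, carry out 1
  col 5: 0 + 1 + 1 (carry in) = 2 → bit 0, carry out 1
  col 6: 0 + 1 + 1 (carry in) = 2 → bit 0, carry out 1
  col 7: 0 + 1 + 1 (carry in) = 2 → bit 0, carry out 1
  col 8: 1 + 0 + 1 (carry in) = 2 → bit 0, carry out 1
  col 9: 1 + 0 + 1 (carry in) = 2 → bit 0, carry out 1
  col 10: 0 + 0 + 1 (carry in) = 1 → bit 1, carry out 0
Reading bits MSB→LSB: 10000010010
Strip leading zeros: 10000010010
= 10000010010


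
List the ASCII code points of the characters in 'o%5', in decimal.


String: 'o%5'  (3 characters)
Per-character ASCII lookup:
  'o': lowercase starts at 97: 'o' = 97 + 14 = 111
  '%': special character: '%' = 37
  '5': digits start at 48: '5' = 48 + 5 = 53
= 111 37 53


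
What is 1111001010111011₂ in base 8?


Group into 3-bit groups: 001111001010111011
  001 = 1
  111 = 7
  001 = 1
  010 = 2
  111 = 7
  011 = 3
= 0o171273


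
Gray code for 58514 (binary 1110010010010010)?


Binary: 1110010010010010
Gray code: G = B XOR (B >> 1)
B >> 1 = 0111001001001001
1110010010010010 XOR 0111001001001001:
  1 XOR 0 = 1
  1 XOR 1 = 0
  1 XOR 1 = 0
  0 XOR 1 = 1
  0 XOR 0 = 0
  1 XOR 0 = 1
  0 XOR 1 = 1
  0 XOR 0 = 0
  1 XOR 0 = 1
  0 XOR 1 = 1
  0 XOR 0 = 0
  1 XOR 0 = 1
  0 XOR 1 = 1
  0 XOR 0 = 0
  1 XOR 0 = 1
  0 XOR 1 = 1
= 1001011011011011


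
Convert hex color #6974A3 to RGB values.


Hex: #6974A3
R = 69₁₆ = 105
G = 74₁₆ = 116
B = A3₁₆ = 163
= RGB(105, 116, 163)


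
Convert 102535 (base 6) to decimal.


Positional values (base 6):
  5 × 6^0 = 5 × 1 = 5
  3 × 6^1 = 3 × 6 = 18
  5 × 6^2 = 5 × 36 = 180
  2 × 6^3 = 2 × 216 = 432
  0 × 6^4 = 0 × 1296 = 0
  1 × 6^5 = 1 × 7776 = 7776
Sum = 5 + 18 + 180 + 432 + 0 + 7776
= 8411


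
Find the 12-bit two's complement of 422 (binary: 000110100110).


Original: 000110100110
Step 1 - Invert all bits: 111001011001
Step 2 - Add 1: 111001011001 + 1
= 111001011010 (represents -422)


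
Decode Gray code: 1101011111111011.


Gray code: 1101011111111011
MSB stays the same: 1
Each subsequent bit = prev_binary XOR current_gray:
  B[1] = 1 XOR 1 = 0
  B[2] = 0 XOR 0 = 0
  B[3] = 0 XOR 1 = 1
  B[4] = 1 XOR 0 = 1
  B[5] = 1 XOR 1 = 0
  B[6] = 0 XOR 1 = 1
  B[7] = 1 XOR 1 = 0
  B[8] = 0 XOR 1 = 1
  B[9] = 1 XOR 1 = 0
  B[10] = 0 XOR 1 = 1
  B[11] = 1 XOR 1 = 0
  B[12] = 0 XOR 1 = 1
  B[13] = 1 XOR 0 = 1
  B[14] = 1 XOR 1 = 0
  B[15] = 0 XOR 1 = 1
= 1001101010101101 (39597 decimal)


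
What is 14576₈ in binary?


Each octal digit → 3 binary bits:
  1 = 001
  4 = 100
  5 = 101
  7 = 111
  6 = 110
Concatenate: 001 100 101 111 110
= 001100101111110


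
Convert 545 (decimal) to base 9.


Divide by 9 repeatedly:
545 ÷ 9 = 60 remainder 5
60 ÷ 9 = 6 remainder 6
6 ÷ 9 = 0 remainder 6
Reading remainders bottom-up:
= 665


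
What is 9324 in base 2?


Divide by 2 repeatedly:
9324 ÷ 2 = 4662 remainder 0
4662 ÷ 2 = 2331 remainder 0
2331 ÷ 2 = 1165 remainder 1
1165 ÷ 2 = 582 remainder 1
582 ÷ 2 = 291 remainder 0
291 ÷ 2 = 145 remainder 1
145 ÷ 2 = 72 remainder 1
72 ÷ 2 = 36 remainder 0
36 ÷ 2 = 18 remainder 0
18 ÷ 2 = 9 remainder 0
9 ÷ 2 = 4 remainder 1
4 ÷ 2 = 2 remainder 0
2 ÷ 2 = 1 remainder 0
1 ÷ 2 = 0 remainder 1
Reading remainders bottom-up:
= 10010001101100


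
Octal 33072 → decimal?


Positional values:
Position 0: 2 × 8^0 = 2
Position 1: 7 × 8^1 = 56
Position 2: 0 × 8^2 = 0
Position 3: 3 × 8^3 = 1536
Position 4: 3 × 8^4 = 12288
Sum = 2 + 56 + 0 + 1536 + 12288
= 13882


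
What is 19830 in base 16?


Divide by 16 repeatedly:
19830 ÷ 16 = 1239 remainder 6 (6)
1239 ÷ 16 = 77 remainder 7 (7)
77 ÷ 16 = 4 remainder 13 (D)
4 ÷ 16 = 0 remainder 4 (4)
Reading remainders bottom-up:
= 0x4D76


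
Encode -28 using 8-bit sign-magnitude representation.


Sign bit: 1 (negative)
Magnitude: 28 = 0011100
= 10011100


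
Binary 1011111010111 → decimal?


Positional values:
Bit 0: 1 × 2^0 = 1
Bit 1: 1 × 2^1 = 2
Bit 2: 1 × 2^2 = 4
Bit 4: 1 × 2^4 = 16
Bit 6: 1 × 2^6 = 64
Bit 7: 1 × 2^7 = 128
Bit 8: 1 × 2^8 = 256
Bit 9: 1 × 2^9 = 512
Bit 10: 1 × 2^10 = 1024
Bit 12: 1 × 2^12 = 4096
Sum = 1 + 2 + 4 + 16 + 64 + 128 + 256 + 512 + 1024 + 4096
= 6103


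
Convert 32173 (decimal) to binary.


Divide by 2 repeatedly:
32173 ÷ 2 = 16086 remainder 1
16086 ÷ 2 = 8043 remainder 0
8043 ÷ 2 = 4021 remainder 1
4021 ÷ 2 = 2010 remainder 1
2010 ÷ 2 = 1005 remainder 0
1005 ÷ 2 = 502 remainder 1
502 ÷ 2 = 251 remainder 0
251 ÷ 2 = 125 remainder 1
125 ÷ 2 = 62 remainder 1
62 ÷ 2 = 31 remainder 0
31 ÷ 2 = 15 remainder 1
15 ÷ 2 = 7 remainder 1
7 ÷ 2 = 3 remainder 1
3 ÷ 2 = 1 remainder 1
1 ÷ 2 = 0 remainder 1
Reading remainders bottom-up:
= 111110110101101


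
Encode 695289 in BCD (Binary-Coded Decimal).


Each digit → 4-bit binary:
  6 → 0110
  9 → 1001
  5 → 0101
  2 → 0010
  8 → 1000
  9 → 1001
= 0110 1001 0101 0010 1000 1001


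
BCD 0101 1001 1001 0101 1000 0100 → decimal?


Each 4-bit group → digit:
  0101 → 5
  1001 → 9
  1001 → 9
  0101 → 5
  1000 → 8
  0100 → 4
= 599584


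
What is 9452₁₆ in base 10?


Positional values:
Position 0: 2 × 16^0 = 2 × 1 = 2
Position 1: 5 × 16^1 = 5 × 16 = 80
Position 2: 4 × 16^2 = 4 × 256 = 1024
Position 3: 9 × 16^3 = 9 × 4096 = 36864
Sum = 2 + 80 + 1024 + 36864
= 37970


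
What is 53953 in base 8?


Divide by 8 repeatedly:
53953 ÷ 8 = 6744 remainder 1
6744 ÷ 8 = 843 remainder 0
843 ÷ 8 = 105 remainder 3
105 ÷ 8 = 13 remainder 1
13 ÷ 8 = 1 remainder 5
1 ÷ 8 = 0 remainder 1
Reading remainders bottom-up:
= 0o151301


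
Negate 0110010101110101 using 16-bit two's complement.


Original: 0110010101110101
Step 1 - Invert all bits: 1001101010001010
Step 2 - Add 1: 1001101010001010 + 1
= 1001101010001011 (represents -25973)


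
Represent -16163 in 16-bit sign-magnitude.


Sign bit: 1 (negative)
Magnitude: 16163 = 011111100100011
= 1011111100100011


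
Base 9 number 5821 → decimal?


Positional values (base 9):
  1 × 9^0 = 1 × 1 = 1
  2 × 9^1 = 2 × 9 = 18
  8 × 9^2 = 8 × 81 = 648
  5 × 9^3 = 5 × 729 = 3645
Sum = 1 + 18 + 648 + 3645
= 4312


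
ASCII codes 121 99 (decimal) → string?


Codes (decimal): 121 99
Per-code ASCII lookup:
  121  (range 97-122: lowercase, 121 - 97 = 24) → 'y'
  99  (range 97-122: lowercase, 99 - 97 = 2) → 'c'
= 'yc'


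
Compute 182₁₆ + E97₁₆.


Align and add column by column (LSB to MSB, each column mod 16 with carry):
  0182
+ 0E97
  ----
  col 0: 2(2) + 7(7) + 0 (carry in) = 9 → 9(9), carry out 0
  col 1: 8(8) + 9(9) + 0 (carry in) = 17 → 1(1), carry out 1
  col 2: 1(1) + E(14) + 1 (carry in) = 16 → 0(0), carry out 1
  col 3: 0(0) + 0(0) + 1 (carry in) = 1 → 1(1), carry out 0
Reading digits MSB→LSB: 1019
Strip leading zeros: 1019
= 0x1019


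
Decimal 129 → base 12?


Divide by 12 repeatedly:
129 ÷ 12 = 10 remainder 9
10 ÷ 12 = 0 remainder 10
Reading remainders bottom-up:
= A9


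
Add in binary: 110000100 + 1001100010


Align and add column by column (LSB to MSB, carry propagating):
  00110000100
+ 01001100010
  -----------
  col 0: 0 + 0 + 0 (carry in) = 0 → bit 0, carry out 0
  col 1: 0 + 1 + 0 (carry in) = 1 → bit 1, carry out 0
  col 2: 1 + 0 + 0 (carry in) = 1 → bit 1, carry out 0
  col 3: 0 + 0 + 0 (carry in) = 0 → bit 0, carry out 0
  col 4: 0 + 0 + 0 (carry in) = 0 → bit 0, carry out 0
  col 5: 0 + 1 + 0 (carry in) = 1 → bit 1, carry out 0
  col 6: 0 + 1 + 0 (carry in) = 1 → bit 1, carry out 0
  col 7: 1 + 0 + 0 (carry in) = 1 → bit 1, carry out 0
  col 8: 1 + 0 + 0 (carry in) = 1 → bit 1, carry out 0
  col 9: 0 + 1 + 0 (carry in) = 1 → bit 1, carry out 0
  col 10: 0 + 0 + 0 (carry in) = 0 → bit 0, carry out 0
Reading bits MSB→LSB: 01111100110
Strip leading zeros: 1111100110
= 1111100110


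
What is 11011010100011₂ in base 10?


Positional values:
Bit 0: 1 × 2^0 = 1
Bit 1: 1 × 2^1 = 2
Bit 5: 1 × 2^5 = 32
Bit 7: 1 × 2^7 = 128
Bit 9: 1 × 2^9 = 512
Bit 10: 1 × 2^10 = 1024
Bit 12: 1 × 2^12 = 4096
Bit 13: 1 × 2^13 = 8192
Sum = 1 + 2 + 32 + 128 + 512 + 1024 + 4096 + 8192
= 13987


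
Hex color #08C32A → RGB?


Hex: #08C32A
R = 08₁₆ = 8
G = C3₁₆ = 195
B = 2A₁₆ = 42
= RGB(8, 195, 42)


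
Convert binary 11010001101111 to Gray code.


Binary: 11010001101111
Gray code: G = B XOR (B >> 1)
B >> 1 = 01101000110111
11010001101111 XOR 01101000110111:
  1 XOR 0 = 1
  1 XOR 1 = 0
  0 XOR 1 = 1
  1 XOR 0 = 1
  0 XOR 1 = 1
  0 XOR 0 = 0
  0 XOR 0 = 0
  1 XOR 0 = 1
  1 XOR 1 = 0
  0 XOR 1 = 1
  1 XOR 0 = 1
  1 XOR 1 = 0
  1 XOR 1 = 0
  1 XOR 1 = 0
= 10111001011000


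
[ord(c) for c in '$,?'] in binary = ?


String: '$,?'  (3 characters)
Per-character ASCII lookup:
  '$': special character: '$' = 36 → 100100
  ',': special character: ',' = 44 → 101100
  '?': special character: '?' = 63 → 111111
= 100100 101100 111111


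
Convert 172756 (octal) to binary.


Each octal digit → 3 binary bits:
  1 = 001
  7 = 111
  2 = 010
  7 = 111
  5 = 101
  6 = 110
Concatenate: 001 111 010 111 101 110
= 001111010111101110


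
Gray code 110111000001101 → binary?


Gray code: 110111000001101
MSB stays the same: 1
Each subsequent bit = prev_binary XOR current_gray:
  B[1] = 1 XOR 1 = 0
  B[2] = 0 XOR 0 = 0
  B[3] = 0 XOR 1 = 1
  B[4] = 1 XOR 1 = 0
  B[5] = 0 XOR 1 = 1
  B[6] = 1 XOR 0 = 1
  B[7] = 1 XOR 0 = 1
  B[8] = 1 XOR 0 = 1
  B[9] = 1 XOR 0 = 1
  B[10] = 1 XOR 0 = 1
  B[11] = 1 XOR 1 = 0
  B[12] = 0 XOR 1 = 1
  B[13] = 1 XOR 0 = 1
  B[14] = 1 XOR 1 = 0
= 100101111110110 (19446 decimal)


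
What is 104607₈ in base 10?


Positional values:
Position 0: 7 × 8^0 = 7
Position 1: 0 × 8^1 = 0
Position 2: 6 × 8^2 = 384
Position 3: 4 × 8^3 = 2048
Position 4: 0 × 8^4 = 0
Position 5: 1 × 8^5 = 32768
Sum = 7 + 0 + 384 + 2048 + 0 + 32768
= 35207


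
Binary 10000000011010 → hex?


Group into 4-bit nibbles: 0010000000011010
  0010 = 2
  0000 = 0
  0001 = 1
  1010 = A
= 0x201A


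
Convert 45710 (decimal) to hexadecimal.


Divide by 16 repeatedly:
45710 ÷ 16 = 2856 remainder 14 (E)
2856 ÷ 16 = 178 remainder 8 (8)
178 ÷ 16 = 11 remainder 2 (2)
11 ÷ 16 = 0 remainder 11 (B)
Reading remainders bottom-up:
= 0xB28E


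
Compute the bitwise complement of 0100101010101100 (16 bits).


Original: 0100101010101100
Invert all bits:
  bit 0: 0 → 1
  bit 1: 1 → 0
  bit 2: 0 → 1
  bit 3: 0 → 1
  bit 4: 1 → 0
  bit 5: 0 → 1
  bit 6: 1 → 0
  bit 7: 0 → 1
  bit 8: 1 → 0
  bit 9: 0 → 1
  bit 10: 1 → 0
  bit 11: 0 → 1
  bit 12: 1 → 0
  bit 13: 1 → 0
  bit 14: 0 → 1
  bit 15: 0 → 1
= 1011010101010011


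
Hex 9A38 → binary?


Each hex digit → 4 binary bits:
  9 = 1001
  A = 1010
  3 = 0011
  8 = 1000
Concatenate: 1001 1010 0011 1000
= 1001101000111000


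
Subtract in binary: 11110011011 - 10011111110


Align and subtract column by column (LSB to MSB, borrowing when needed):
  11110011011
- 10011111110
  -----------
  col 0: (1 - 0 borrow-in) - 0 → 1 - 0 = 1, borrow out 0
  col 1: (1 - 0 borrow-in) - 1 → 1 - 1 = 0, borrow out 0
  col 2: (0 - 0 borrow-in) - 1 → borrow from next column: (0+2) - 1 = 1, borrow out 1
  col 3: (1 - 1 borrow-in) - 1 → borrow from next column: (0+2) - 1 = 1, borrow out 1
  col 4: (1 - 1 borrow-in) - 1 → borrow from next column: (0+2) - 1 = 1, borrow out 1
  col 5: (0 - 1 borrow-in) - 1 → borrow from next column: (-1+2) - 1 = 0, borrow out 1
  col 6: (0 - 1 borrow-in) - 1 → borrow from next column: (-1+2) - 1 = 0, borrow out 1
  col 7: (1 - 1 borrow-in) - 1 → borrow from next column: (0+2) - 1 = 1, borrow out 1
  col 8: (1 - 1 borrow-in) - 0 → 0 - 0 = 0, borrow out 0
  col 9: (1 - 0 borrow-in) - 0 → 1 - 0 = 1, borrow out 0
  col 10: (1 - 0 borrow-in) - 1 → 1 - 1 = 0, borrow out 0
Reading bits MSB→LSB: 01010011101
Strip leading zeros: 1010011101
= 1010011101


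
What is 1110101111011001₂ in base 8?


Group into 3-bit groups: 001110101111011001
  001 = 1
  110 = 6
  101 = 5
  111 = 7
  011 = 3
  001 = 1
= 0o165731


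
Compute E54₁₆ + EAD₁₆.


Align and add column by column (LSB to MSB, each column mod 16 with carry):
  0E54
+ 0EAD
  ----
  col 0: 4(4) + D(13) + 0 (carry in) = 17 → 1(1), carry out 1
  col 1: 5(5) + A(10) + 1 (carry in) = 16 → 0(0), carry out 1
  col 2: E(14) + E(14) + 1 (carry in) = 29 → D(13), carry out 1
  col 3: 0(0) + 0(0) + 1 (carry in) = 1 → 1(1), carry out 0
Reading digits MSB→LSB: 1D01
Strip leading zeros: 1D01
= 0x1D01


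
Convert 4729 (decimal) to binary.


Divide by 2 repeatedly:
4729 ÷ 2 = 2364 remainder 1
2364 ÷ 2 = 1182 remainder 0
1182 ÷ 2 = 591 remainder 0
591 ÷ 2 = 295 remainder 1
295 ÷ 2 = 147 remainder 1
147 ÷ 2 = 73 remainder 1
73 ÷ 2 = 36 remainder 1
36 ÷ 2 = 18 remainder 0
18 ÷ 2 = 9 remainder 0
9 ÷ 2 = 4 remainder 1
4 ÷ 2 = 2 remainder 0
2 ÷ 2 = 1 remainder 0
1 ÷ 2 = 0 remainder 1
Reading remainders bottom-up:
= 1001001111001


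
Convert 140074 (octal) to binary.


Each octal digit → 3 binary bits:
  1 = 001
  4 = 100
  0 = 000
  0 = 000
  7 = 111
  4 = 100
Concatenate: 001 100 000 000 111 100
= 001100000000111100


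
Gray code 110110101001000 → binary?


Gray code: 110110101001000
MSB stays the same: 1
Each subsequent bit = prev_binary XOR current_gray:
  B[1] = 1 XOR 1 = 0
  B[2] = 0 XOR 0 = 0
  B[3] = 0 XOR 1 = 1
  B[4] = 1 XOR 1 = 0
  B[5] = 0 XOR 0 = 0
  B[6] = 0 XOR 1 = 1
  B[7] = 1 XOR 0 = 1
  B[8] = 1 XOR 1 = 0
  B[9] = 0 XOR 0 = 0
  B[10] = 0 XOR 0 = 0
  B[11] = 0 XOR 1 = 1
  B[12] = 1 XOR 0 = 1
  B[13] = 1 XOR 0 = 1
  B[14] = 1 XOR 0 = 1
= 100100110001111 (18831 decimal)


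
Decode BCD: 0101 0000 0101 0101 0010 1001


Each 4-bit group → digit:
  0101 → 5
  0000 → 0
  0101 → 5
  0101 → 5
  0010 → 2
  1001 → 9
= 505529


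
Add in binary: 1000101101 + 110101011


Align and add column by column (LSB to MSB, carry propagating):
  01000101101
+ 00110101011
  -----------
  col 0: 1 + 1 + 0 (carry in) = 2 → bit 0, carry out 1
  col 1: 0 + 1 + 1 (carry in) = 2 → bit 0, carry out 1
  col 2: 1 + 0 + 1 (carry in) = 2 → bit 0, carry out 1
  col 3: 1 + 1 + 1 (carry in) = 3 → bit 1, carry out 1
  col 4: 0 + 0 + 1 (carry in) = 1 → bit 1, carry out 0
  col 5: 1 + 1 + 0 (carry in) = 2 → bit 0, carry out 1
  col 6: 0 + 0 + 1 (carry in) = 1 → bit 1, carry out 0
  col 7: 0 + 1 + 0 (carry in) = 1 → bit 1, carry out 0
  col 8: 0 + 1 + 0 (carry in) = 1 → bit 1, carry out 0
  col 9: 1 + 0 + 0 (carry in) = 1 → bit 1, carry out 0
  col 10: 0 + 0 + 0 (carry in) = 0 → bit 0, carry out 0
Reading bits MSB→LSB: 01111011000
Strip leading zeros: 1111011000
= 1111011000


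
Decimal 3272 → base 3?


Divide by 3 repeatedly:
3272 ÷ 3 = 1090 remainder 2
1090 ÷ 3 = 363 remainder 1
363 ÷ 3 = 121 remainder 0
121 ÷ 3 = 40 remainder 1
40 ÷ 3 = 13 remainder 1
13 ÷ 3 = 4 remainder 1
4 ÷ 3 = 1 remainder 1
1 ÷ 3 = 0 remainder 1
Reading remainders bottom-up:
= 11111012


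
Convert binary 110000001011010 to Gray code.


Binary: 110000001011010
Gray code: G = B XOR (B >> 1)
B >> 1 = 011000000101101
110000001011010 XOR 011000000101101:
  1 XOR 0 = 1
  1 XOR 1 = 0
  0 XOR 1 = 1
  0 XOR 0 = 0
  0 XOR 0 = 0
  0 XOR 0 = 0
  0 XOR 0 = 0
  0 XOR 0 = 0
  1 XOR 0 = 1
  0 XOR 1 = 1
  1 XOR 0 = 1
  1 XOR 1 = 0
  0 XOR 1 = 1
  1 XOR 0 = 1
  0 XOR 1 = 1
= 101000001110111


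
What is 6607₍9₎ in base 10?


Positional values (base 9):
  7 × 9^0 = 7 × 1 = 7
  0 × 9^1 = 0 × 9 = 0
  6 × 9^2 = 6 × 81 = 486
  6 × 9^3 = 6 × 729 = 4374
Sum = 7 + 0 + 486 + 4374
= 4867


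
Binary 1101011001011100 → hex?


Group into 4-bit nibbles: 1101011001011100
  1101 = D
  0110 = 6
  0101 = 5
  1100 = C
= 0xD65C


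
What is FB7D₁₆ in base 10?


Positional values:
Position 0: D × 16^0 = 13 × 1 = 13
Position 1: 7 × 16^1 = 7 × 16 = 112
Position 2: B × 16^2 = 11 × 256 = 2816
Position 3: F × 16^3 = 15 × 4096 = 61440
Sum = 13 + 112 + 2816 + 61440
= 64381


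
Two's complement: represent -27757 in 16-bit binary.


Original: 0110110001101101
Step 1 - Invert all bits: 1001001110010010
Step 2 - Add 1: 1001001110010010 + 1
= 1001001110010011 (represents -27757)


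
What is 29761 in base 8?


Divide by 8 repeatedly:
29761 ÷ 8 = 3720 remainder 1
3720 ÷ 8 = 465 remainder 0
465 ÷ 8 = 58 remainder 1
58 ÷ 8 = 7 remainder 2
7 ÷ 8 = 0 remainder 7
Reading remainders bottom-up:
= 0o72101


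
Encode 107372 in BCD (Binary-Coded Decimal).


Each digit → 4-bit binary:
  1 → 0001
  0 → 0000
  7 → 0111
  3 → 0011
  7 → 0111
  2 → 0010
= 0001 0000 0111 0011 0111 0010


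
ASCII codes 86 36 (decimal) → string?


Codes (decimal): 86 36
Per-code ASCII lookup:
  86  (range 65-90: uppercase, 86 - 65 = 21) → 'V'
  36  (special character) → '$'
= 'V$'


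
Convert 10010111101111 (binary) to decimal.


Positional values:
Bit 0: 1 × 2^0 = 1
Bit 1: 1 × 2^1 = 2
Bit 2: 1 × 2^2 = 4
Bit 3: 1 × 2^3 = 8
Bit 5: 1 × 2^5 = 32
Bit 6: 1 × 2^6 = 64
Bit 7: 1 × 2^7 = 128
Bit 8: 1 × 2^8 = 256
Bit 10: 1 × 2^10 = 1024
Bit 13: 1 × 2^13 = 8192
Sum = 1 + 2 + 4 + 8 + 32 + 64 + 128 + 256 + 1024 + 8192
= 9711


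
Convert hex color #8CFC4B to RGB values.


Hex: #8CFC4B
R = 8C₁₆ = 140
G = FC₁₆ = 252
B = 4B₁₆ = 75
= RGB(140, 252, 75)


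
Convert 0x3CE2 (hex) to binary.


Each hex digit → 4 binary bits:
  3 = 0011
  C = 1100
  E = 1110
  2 = 0010
Concatenate: 0011 1100 1110 0010
= 0011110011100010


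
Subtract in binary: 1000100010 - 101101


Align and subtract column by column (LSB to MSB, borrowing when needed):
  1000100010
- 0000101101
  ----------
  col 0: (0 - 0 borrow-in) - 1 → borrow from next column: (0+2) - 1 = 1, borrow out 1
  col 1: (1 - 1 borrow-in) - 0 → 0 - 0 = 0, borrow out 0
  col 2: (0 - 0 borrow-in) - 1 → borrow from next column: (0+2) - 1 = 1, borrow out 1
  col 3: (0 - 1 borrow-in) - 1 → borrow from next column: (-1+2) - 1 = 0, borrow out 1
  col 4: (0 - 1 borrow-in) - 0 → borrow from next column: (-1+2) - 0 = 1, borrow out 1
  col 5: (1 - 1 borrow-in) - 1 → borrow from next column: (0+2) - 1 = 1, borrow out 1
  col 6: (0 - 1 borrow-in) - 0 → borrow from next column: (-1+2) - 0 = 1, borrow out 1
  col 7: (0 - 1 borrow-in) - 0 → borrow from next column: (-1+2) - 0 = 1, borrow out 1
  col 8: (0 - 1 borrow-in) - 0 → borrow from next column: (-1+2) - 0 = 1, borrow out 1
  col 9: (1 - 1 borrow-in) - 0 → 0 - 0 = 0, borrow out 0
Reading bits MSB→LSB: 0111110101
Strip leading zeros: 111110101
= 111110101


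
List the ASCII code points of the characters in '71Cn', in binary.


String: '71Cn'  (4 characters)
Per-character ASCII lookup:
  '7': digits start at 48: '7' = 48 + 7 = 55 → 110111
  '1': digits start at 48: '1' = 48 + 1 = 49 → 110001
  'C': uppercase starts at 65: 'C' = 65 + 2 = 67 → 1000011
  'n': lowercase starts at 97: 'n' = 97 + 13 = 110 → 1101110
= 110111 110001 1000011 1101110


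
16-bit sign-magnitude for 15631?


Sign bit: 0 (positive)
Magnitude: 15631 = 011110100001111
= 0011110100001111


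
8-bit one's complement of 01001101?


Original: 01001101
Invert all bits:
  bit 0: 0 → 1
  bit 1: 1 → 0
  bit 2: 0 → 1
  bit 3: 0 → 1
  bit 4: 1 → 0
  bit 5: 1 → 0
  bit 6: 0 → 1
  bit 7: 1 → 0
= 10110010


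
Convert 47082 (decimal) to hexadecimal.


Divide by 16 repeatedly:
47082 ÷ 16 = 2942 remainder 10 (A)
2942 ÷ 16 = 183 remainder 14 (E)
183 ÷ 16 = 11 remainder 7 (7)
11 ÷ 16 = 0 remainder 11 (B)
Reading remainders bottom-up:
= 0xB7EA


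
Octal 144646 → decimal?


Positional values:
Position 0: 6 × 8^0 = 6
Position 1: 4 × 8^1 = 32
Position 2: 6 × 8^2 = 384
Position 3: 4 × 8^3 = 2048
Position 4: 4 × 8^4 = 16384
Position 5: 1 × 8^5 = 32768
Sum = 6 + 32 + 384 + 2048 + 16384 + 32768
= 51622


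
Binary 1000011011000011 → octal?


Group into 3-bit groups: 001000011011000011
  001 = 1
  000 = 0
  011 = 3
  011 = 3
  000 = 0
  011 = 3
= 0o103303


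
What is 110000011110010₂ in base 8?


Group into 3-bit groups: 110000011110010
  110 = 6
  000 = 0
  011 = 3
  110 = 6
  010 = 2
= 0o60362


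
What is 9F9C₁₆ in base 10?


Positional values:
Position 0: C × 16^0 = 12 × 1 = 12
Position 1: 9 × 16^1 = 9 × 16 = 144
Position 2: F × 16^2 = 15 × 256 = 3840
Position 3: 9 × 16^3 = 9 × 4096 = 36864
Sum = 12 + 144 + 3840 + 36864
= 40860


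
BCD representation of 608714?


Each digit → 4-bit binary:
  6 → 0110
  0 → 0000
  8 → 1000
  7 → 0111
  1 → 0001
  4 → 0100
= 0110 0000 1000 0111 0001 0100


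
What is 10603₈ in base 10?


Positional values:
Position 0: 3 × 8^0 = 3
Position 1: 0 × 8^1 = 0
Position 2: 6 × 8^2 = 384
Position 3: 0 × 8^3 = 0
Position 4: 1 × 8^4 = 4096
Sum = 3 + 0 + 384 + 0 + 4096
= 4483


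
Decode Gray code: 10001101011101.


Gray code: 10001101011101
MSB stays the same: 1
Each subsequent bit = prev_binary XOR current_gray:
  B[1] = 1 XOR 0 = 1
  B[2] = 1 XOR 0 = 1
  B[3] = 1 XOR 0 = 1
  B[4] = 1 XOR 1 = 0
  B[5] = 0 XOR 1 = 1
  B[6] = 1 XOR 0 = 1
  B[7] = 1 XOR 1 = 0
  B[8] = 0 XOR 0 = 0
  B[9] = 0 XOR 1 = 1
  B[10] = 1 XOR 1 = 0
  B[11] = 0 XOR 1 = 1
  B[12] = 1 XOR 0 = 1
  B[13] = 1 XOR 1 = 0
= 11110110010110 (15766 decimal)


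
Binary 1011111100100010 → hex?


Group into 4-bit nibbles: 1011111100100010
  1011 = B
  1111 = F
  0010 = 2
  0010 = 2
= 0xBF22


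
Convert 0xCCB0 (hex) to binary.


Each hex digit → 4 binary bits:
  C = 1100
  C = 1100
  B = 1011
  0 = 0000
Concatenate: 1100 1100 1011 0000
= 1100110010110000


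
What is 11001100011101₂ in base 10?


Positional values:
Bit 0: 1 × 2^0 = 1
Bit 2: 1 × 2^2 = 4
Bit 3: 1 × 2^3 = 8
Bit 4: 1 × 2^4 = 16
Bit 8: 1 × 2^8 = 256
Bit 9: 1 × 2^9 = 512
Bit 12: 1 × 2^12 = 4096
Bit 13: 1 × 2^13 = 8192
Sum = 1 + 4 + 8 + 16 + 256 + 512 + 4096 + 8192
= 13085


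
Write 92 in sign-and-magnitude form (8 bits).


Sign bit: 0 (positive)
Magnitude: 92 = 1011100
= 01011100


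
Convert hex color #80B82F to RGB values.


Hex: #80B82F
R = 80₁₆ = 128
G = B8₁₆ = 184
B = 2F₁₆ = 47
= RGB(128, 184, 47)


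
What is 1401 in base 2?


Divide by 2 repeatedly:
1401 ÷ 2 = 700 remainder 1
700 ÷ 2 = 350 remainder 0
350 ÷ 2 = 175 remainder 0
175 ÷ 2 = 87 remainder 1
87 ÷ 2 = 43 remainder 1
43 ÷ 2 = 21 remainder 1
21 ÷ 2 = 10 remainder 1
10 ÷ 2 = 5 remainder 0
5 ÷ 2 = 2 remainder 1
2 ÷ 2 = 1 remainder 0
1 ÷ 2 = 0 remainder 1
Reading remainders bottom-up:
= 10101111001


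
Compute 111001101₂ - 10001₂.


Align and subtract column by column (LSB to MSB, borrowing when needed):
  111001101
- 000010001
  ---------
  col 0: (1 - 0 borrow-in) - 1 → 1 - 1 = 0, borrow out 0
  col 1: (0 - 0 borrow-in) - 0 → 0 - 0 = 0, borrow out 0
  col 2: (1 - 0 borrow-in) - 0 → 1 - 0 = 1, borrow out 0
  col 3: (1 - 0 borrow-in) - 0 → 1 - 0 = 1, borrow out 0
  col 4: (0 - 0 borrow-in) - 1 → borrow from next column: (0+2) - 1 = 1, borrow out 1
  col 5: (0 - 1 borrow-in) - 0 → borrow from next column: (-1+2) - 0 = 1, borrow out 1
  col 6: (1 - 1 borrow-in) - 0 → 0 - 0 = 0, borrow out 0
  col 7: (1 - 0 borrow-in) - 0 → 1 - 0 = 1, borrow out 0
  col 8: (1 - 0 borrow-in) - 0 → 1 - 0 = 1, borrow out 0
Reading bits MSB→LSB: 110111100
Strip leading zeros: 110111100
= 110111100


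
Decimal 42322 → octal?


Divide by 8 repeatedly:
42322 ÷ 8 = 5290 remainder 2
5290 ÷ 8 = 661 remainder 2
661 ÷ 8 = 82 remainder 5
82 ÷ 8 = 10 remainder 2
10 ÷ 8 = 1 remainder 2
1 ÷ 8 = 0 remainder 1
Reading remainders bottom-up:
= 0o122522


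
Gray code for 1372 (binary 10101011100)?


Binary: 10101011100
Gray code: G = B XOR (B >> 1)
B >> 1 = 01010101110
10101011100 XOR 01010101110:
  1 XOR 0 = 1
  0 XOR 1 = 1
  1 XOR 0 = 1
  0 XOR 1 = 1
  1 XOR 0 = 1
  0 XOR 1 = 1
  1 XOR 0 = 1
  1 XOR 1 = 0
  1 XOR 1 = 0
  0 XOR 1 = 1
  0 XOR 0 = 0
= 11111110010


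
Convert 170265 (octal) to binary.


Each octal digit → 3 binary bits:
  1 = 001
  7 = 111
  0 = 000
  2 = 010
  6 = 110
  5 = 101
Concatenate: 001 111 000 010 110 101
= 001111000010110101


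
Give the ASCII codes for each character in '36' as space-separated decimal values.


String: '36'  (2 characters)
Per-character ASCII lookup:
  '3': digits start at 48: '3' = 48 + 3 = 51
  '6': digits start at 48: '6' = 48 + 6 = 54
= 51 54


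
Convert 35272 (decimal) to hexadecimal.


Divide by 16 repeatedly:
35272 ÷ 16 = 2204 remainder 8 (8)
2204 ÷ 16 = 137 remainder 12 (C)
137 ÷ 16 = 8 remainder 9 (9)
8 ÷ 16 = 0 remainder 8 (8)
Reading remainders bottom-up:
= 0x89C8


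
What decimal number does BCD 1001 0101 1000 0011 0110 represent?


Each 4-bit group → digit:
  1001 → 9
  0101 → 5
  1000 → 8
  0011 → 3
  0110 → 6
= 95836


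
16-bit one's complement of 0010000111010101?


Original: 0010000111010101
Invert all bits:
  bit 0: 0 → 1
  bit 1: 0 → 1
  bit 2: 1 → 0
  bit 3: 0 → 1
  bit 4: 0 → 1
  bit 5: 0 → 1
  bit 6: 0 → 1
  bit 7: 1 → 0
  bit 8: 1 → 0
  bit 9: 1 → 0
  bit 10: 0 → 1
  bit 11: 1 → 0
  bit 12: 0 → 1
  bit 13: 1 → 0
  bit 14: 0 → 1
  bit 15: 1 → 0
= 1101111000101010


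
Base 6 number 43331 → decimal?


Positional values (base 6):
  1 × 6^0 = 1 × 1 = 1
  3 × 6^1 = 3 × 6 = 18
  3 × 6^2 = 3 × 36 = 108
  3 × 6^3 = 3 × 216 = 648
  4 × 6^4 = 4 × 1296 = 5184
Sum = 1 + 18 + 108 + 648 + 5184
= 5959


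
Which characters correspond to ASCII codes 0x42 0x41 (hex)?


Codes (hex): 0x42 0x41
Per-code ASCII lookup:
  0x42 = 66  (range 65-90: uppercase, 66 - 65 = 1) → 'B'
  0x41 = 65  (range 65-90: uppercase, 65 - 65 = 0) → 'A'
= 'BA'


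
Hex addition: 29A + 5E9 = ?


Align and add column by column (LSB to MSB, each column mod 16 with carry):
  029A
+ 05E9
  ----
  col 0: A(10) + 9(9) + 0 (carry in) = 19 → 3(3), carry out 1
  col 1: 9(9) + E(14) + 1 (carry in) = 24 → 8(8), carry out 1
  col 2: 2(2) + 5(5) + 1 (carry in) = 8 → 8(8), carry out 0
  col 3: 0(0) + 0(0) + 0 (carry in) = 0 → 0(0), carry out 0
Reading digits MSB→LSB: 0883
Strip leading zeros: 883
= 0x883


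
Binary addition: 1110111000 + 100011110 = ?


Align and add column by column (LSB to MSB, carry propagating):
  01110111000
+ 00100011110
  -----------
  col 0: 0 + 0 + 0 (carry in) = 0 → bit 0, carry out 0
  col 1: 0 + 1 + 0 (carry in) = 1 → bit 1, carry out 0
  col 2: 0 + 1 + 0 (carry in) = 1 → bit 1, carry out 0
  col 3: 1 + 1 + 0 (carry in) = 2 → bit 0, carry out 1
  col 4: 1 + 1 + 1 (carry in) = 3 → bit 1, carry out 1
  col 5: 1 + 0 + 1 (carry in) = 2 → bit 0, carry out 1
  col 6: 0 + 0 + 1 (carry in) = 1 → bit 1, carry out 0
  col 7: 1 + 0 + 0 (carry in) = 1 → bit 1, carry out 0
  col 8: 1 + 1 + 0 (carry in) = 2 → bit 0, carry out 1
  col 9: 1 + 0 + 1 (carry in) = 2 → bit 0, carry out 1
  col 10: 0 + 0 + 1 (carry in) = 1 → bit 1, carry out 0
Reading bits MSB→LSB: 10011010110
Strip leading zeros: 10011010110
= 10011010110


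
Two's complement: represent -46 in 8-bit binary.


Original: 00101110
Step 1 - Invert all bits: 11010001
Step 2 - Add 1: 11010001 + 1
= 11010010 (represents -46)


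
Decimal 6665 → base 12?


Divide by 12 repeatedly:
6665 ÷ 12 = 555 remainder 5
555 ÷ 12 = 46 remainder 3
46 ÷ 12 = 3 remainder 10
3 ÷ 12 = 0 remainder 3
Reading remainders bottom-up:
= 3A35


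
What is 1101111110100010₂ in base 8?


Group into 3-bit groups: 001101111110100010
  001 = 1
  101 = 5
  111 = 7
  110 = 6
  100 = 4
  010 = 2
= 0o157642


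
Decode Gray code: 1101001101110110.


Gray code: 1101001101110110
MSB stays the same: 1
Each subsequent bit = prev_binary XOR current_gray:
  B[1] = 1 XOR 1 = 0
  B[2] = 0 XOR 0 = 0
  B[3] = 0 XOR 1 = 1
  B[4] = 1 XOR 0 = 1
  B[5] = 1 XOR 0 = 1
  B[6] = 1 XOR 1 = 0
  B[7] = 0 XOR 1 = 1
  B[8] = 1 XOR 0 = 1
  B[9] = 1 XOR 1 = 0
  B[10] = 0 XOR 1 = 1
  B[11] = 1 XOR 1 = 0
  B[12] = 0 XOR 0 = 0
  B[13] = 0 XOR 1 = 1
  B[14] = 1 XOR 1 = 0
  B[15] = 0 XOR 0 = 0
= 1001110110100100 (40356 decimal)
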